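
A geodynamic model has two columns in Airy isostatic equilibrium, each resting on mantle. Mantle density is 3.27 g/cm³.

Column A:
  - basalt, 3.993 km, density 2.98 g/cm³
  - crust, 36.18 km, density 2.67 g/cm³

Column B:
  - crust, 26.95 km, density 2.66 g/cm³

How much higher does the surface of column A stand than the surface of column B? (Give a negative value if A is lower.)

For any compensation level in the mantle, the mantle terms cancel and isostasy reduces to e = (Σt_A − Σt_B) − (Σ(ρt)_A − Σ(ρt)_B) / ρ_m.
Σt_A = 40.173 km; Σt_B = 26.95 km; Σ(ρt)_A = 108.49974; Σ(ρt)_B = 71.687 (in km·g/cm³).
e = (40.173 − 26.95) − (108.49974 − 71.687) / 3.27 = 1.97 km.

1.97 km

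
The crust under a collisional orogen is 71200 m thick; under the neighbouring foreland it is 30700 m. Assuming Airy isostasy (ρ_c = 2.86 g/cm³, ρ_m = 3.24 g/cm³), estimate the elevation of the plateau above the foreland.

Excess crust Δ = 71200 m − 30700 m = 40500 m, split between elevation h and root r with h + r = Δ.
Airy balance ρ_c h = (ρ_m − ρ_c) r gives r = h ρ_c/(ρ_m − ρ_c), so h (1 + ρ_c/(ρ_m − ρ_c)) = Δ, i.e. h = Δ (ρ_m − ρ_c)/ρ_m.
h = 40500 m × 0.38/3.24 = 4750 m.

4750 m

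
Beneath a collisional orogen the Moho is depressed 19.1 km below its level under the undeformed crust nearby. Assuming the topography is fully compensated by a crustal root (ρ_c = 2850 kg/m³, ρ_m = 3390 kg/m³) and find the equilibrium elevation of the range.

3.62 km

By Archimedes' principle applied to the lithosphere: ρ_c h = (ρ_m − ρ_c) r.
h = r (ρ_m − ρ_c) / ρ_c = 19.1 km × (3390 − 2850) / 2850 = 3.62 km.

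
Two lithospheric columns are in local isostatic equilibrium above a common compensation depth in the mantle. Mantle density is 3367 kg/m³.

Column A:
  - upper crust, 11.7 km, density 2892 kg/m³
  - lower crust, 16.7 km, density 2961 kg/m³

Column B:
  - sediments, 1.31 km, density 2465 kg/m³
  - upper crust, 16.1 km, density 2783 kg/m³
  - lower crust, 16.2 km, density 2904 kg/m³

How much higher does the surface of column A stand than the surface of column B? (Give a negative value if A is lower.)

−1.71 km

For any compensation level in the mantle, the mantle terms cancel and isostasy reduces to e = (Σt_A − Σt_B) − (Σ(ρt)_A − Σ(ρt)_B) / ρ_m.
Σt_A = 28.4 km; Σt_B = 33.61 km; Σ(ρt)_A = 83285.1; Σ(ρt)_B = 95080.25 (in km·kg/m³).
e = (28.4 − 33.61) − (83285.1 − 95080.25) / 3367 = −1.71 km.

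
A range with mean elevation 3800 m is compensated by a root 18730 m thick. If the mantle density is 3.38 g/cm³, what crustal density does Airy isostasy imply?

2.81 g/cm³

ρ_c h = (ρ_m − ρ_c) r → ρ_c (h + r) = ρ_m r → ρ_c = ρ_m r / (h + r).
ρ_c = 3.38 × 18730 m / (3800 m + 18730 m) = 2.81 g/cm³.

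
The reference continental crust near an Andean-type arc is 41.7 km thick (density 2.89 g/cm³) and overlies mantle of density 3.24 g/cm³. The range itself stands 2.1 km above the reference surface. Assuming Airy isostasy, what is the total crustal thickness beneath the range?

61.1 km

Root depth r = h ρ_c / (ρ_m − ρ_c) = 2.1 km × 2.89 / 0.35 = 17.34 km.
Total thickness = T + h + r = 41.7 km + 2.1 km + 17.34 km = 61.1 km.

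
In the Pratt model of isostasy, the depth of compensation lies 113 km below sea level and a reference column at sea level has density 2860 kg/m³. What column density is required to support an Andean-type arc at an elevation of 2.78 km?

Pratt balance: ρ_ref D = ρ (D + h).
ρ = ρ_ref D/(D + h) = 2860 × 113 km/(113 km + 2.78 km) = 2790 kg/m³.

2790 kg/m³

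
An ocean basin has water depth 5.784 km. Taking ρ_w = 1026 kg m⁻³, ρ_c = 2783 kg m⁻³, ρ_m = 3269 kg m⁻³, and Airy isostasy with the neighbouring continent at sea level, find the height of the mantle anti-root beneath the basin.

By Archimedes' principle applied to the lithosphere: replacing crust with seawater at the top is compensated by replacing crust with mantle at the base: d (ρ_c − ρ_w) = a (ρ_m − ρ_c).
a = d (ρ_c − ρ_w)/(ρ_m − ρ_c) = 5.784 km × 1757/486 = 20.9 km.

20.9 km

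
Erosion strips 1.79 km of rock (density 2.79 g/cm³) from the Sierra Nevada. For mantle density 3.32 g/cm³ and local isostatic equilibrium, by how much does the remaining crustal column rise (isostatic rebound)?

1.5 km

Unloading: uplift u = e ρ_c/ρ_m = 1.79 km × 2.79/3.32 = 1.5 km.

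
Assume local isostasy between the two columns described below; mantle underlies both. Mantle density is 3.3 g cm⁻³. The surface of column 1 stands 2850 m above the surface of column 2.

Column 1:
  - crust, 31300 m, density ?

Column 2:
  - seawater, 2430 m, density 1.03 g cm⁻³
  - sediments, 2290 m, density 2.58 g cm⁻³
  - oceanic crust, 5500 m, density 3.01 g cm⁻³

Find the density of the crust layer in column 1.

Take the compensation level at the base of the deeper column (depth z_c below the surface of column 1) and equate Σ ρ_i t_i down to z_c; mantle fills any gap and the z_c terms cancel.
Column 1: 31300×ρ + (z_c − 31300)×3.3
Column 2: 2850×0 + 2430×1.03 + 2290×2.58 + 5500×3.01 + (z_c − 2850 − 10220)×3.3
The z_c×3.3 term appears on both sides and cancels. Collect the known terms of each column as K = Σ(ρt)_known − 3.3 × (depth of known layers): K_1 = 0 − 3.3×31300 = −103290; K_2 = 24966.1 − 3.3×(2850 + 10220) = −18164.9.
Balance: K_1 + 31300×ρ = K_2, so ρ = (K_2 − K_1)/31300 = 85125.1/31300 = 2.72 g cm⁻³.

2.72 g cm⁻³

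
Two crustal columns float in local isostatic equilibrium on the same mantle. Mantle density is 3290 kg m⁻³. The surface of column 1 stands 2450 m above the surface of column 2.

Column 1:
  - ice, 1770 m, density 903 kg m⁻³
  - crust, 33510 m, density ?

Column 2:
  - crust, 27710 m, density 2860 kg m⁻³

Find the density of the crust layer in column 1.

Take the compensation level at the base of the deeper column (depth z_c below the surface of column 1) and equate Σ ρ_i t_i down to z_c; mantle fills any gap and the z_c terms cancel.
Column 1: 1770×903 + 33510×ρ + (z_c − 35280)×3290
Column 2: 2450×0 + 27710×2860 + (z_c − 2450 − 27710)×3290
The z_c×3290 term appears on both sides and cancels. Collect the known terms of each column as K = Σ(ρt)_known − 3290 × (depth of known layers): K_1 = 1598310 − 3290×35280 = −114472890; K_2 = 79250600 − 3290×(2450 + 27710) = −19975800.
Balance: K_1 + 33510×ρ = K_2, so ρ = (K_2 − K_1)/33510 = 94497100/33510 = 2820 kg m⁻³.

2820 kg m⁻³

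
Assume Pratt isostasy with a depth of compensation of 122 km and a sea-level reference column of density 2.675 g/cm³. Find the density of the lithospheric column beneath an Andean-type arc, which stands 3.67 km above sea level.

Pratt balance: ρ_ref D = ρ (D + h).
ρ = ρ_ref D/(D + h) = 2.675 × 122 km/(122 km + 3.67 km) = 2.6 g/cm³.

2.6 g/cm³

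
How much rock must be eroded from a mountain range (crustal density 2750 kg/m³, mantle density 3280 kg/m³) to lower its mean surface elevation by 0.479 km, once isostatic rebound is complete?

2.96 km

Net drop Δ = e − u = e − e ρ_c/ρ_m = e (ρ_m − ρ_c)/ρ_m.
e = Δ ρ_m/(ρ_m − ρ_c) = 0.479 km × 3280/530 = 2.96 km.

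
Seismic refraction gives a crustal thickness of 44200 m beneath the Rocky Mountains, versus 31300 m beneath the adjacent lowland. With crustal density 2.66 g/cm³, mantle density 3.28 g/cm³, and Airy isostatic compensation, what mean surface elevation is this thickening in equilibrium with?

Excess crust Δ = 44200 m − 31300 m = 12900 m, split between elevation h and root r with h + r = Δ.
Airy balance ρ_c h = (ρ_m − ρ_c) r gives r = h ρ_c/(ρ_m − ρ_c), so h (1 + ρ_c/(ρ_m − ρ_c)) = Δ, i.e. h = Δ (ρ_m − ρ_c)/ρ_m.
h = 12900 m × 0.62/3.28 = 2440 m.

2440 m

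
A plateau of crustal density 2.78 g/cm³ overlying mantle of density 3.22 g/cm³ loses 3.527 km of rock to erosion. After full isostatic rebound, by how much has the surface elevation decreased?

Rebound u = e ρ_c/ρ_m = 3.527 km × 2.78/3.22 = 3.045 km.
Net surface drop = e − u = 3.527 km − 3.045 km = e (ρ_m − ρ_c)/ρ_m = 0.482 km.

0.482 km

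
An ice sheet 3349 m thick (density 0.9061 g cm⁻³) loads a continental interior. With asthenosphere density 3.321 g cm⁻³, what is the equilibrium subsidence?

914 m

In Airy isostatic equilibrium: the ice load ρ_ice t is balanced by mantle displaced below, ρ_m s.
s = t ρ_ice / ρ_m = 3349 m × 0.9061/3.321 = 914 m.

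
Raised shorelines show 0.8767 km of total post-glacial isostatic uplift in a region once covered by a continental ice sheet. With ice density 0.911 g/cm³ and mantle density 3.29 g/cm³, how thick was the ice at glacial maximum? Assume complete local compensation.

3.17 km

u = t ρ_ice/ρ_m → t = u ρ_m/ρ_ice = 0.8767 km × 3.29/0.911 = 3.17 km.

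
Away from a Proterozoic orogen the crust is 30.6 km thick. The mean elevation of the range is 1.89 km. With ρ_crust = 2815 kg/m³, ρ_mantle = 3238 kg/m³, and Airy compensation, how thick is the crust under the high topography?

45.1 km

Root depth r = h ρ_c / (ρ_m − ρ_c) = 1.89 km × 2815 / 423 = 12.58 km.
Total thickness = T + h + r = 30.6 km + 1.89 km + 12.58 km = 45.1 km.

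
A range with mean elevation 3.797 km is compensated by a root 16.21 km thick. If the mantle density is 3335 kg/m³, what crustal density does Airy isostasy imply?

ρ_c h = (ρ_m − ρ_c) r → ρ_c (h + r) = ρ_m r → ρ_c = ρ_m r / (h + r).
ρ_c = 3335 × 16.21 km / (3.797 km + 16.21 km) = 2700 kg/m³.

2700 kg/m³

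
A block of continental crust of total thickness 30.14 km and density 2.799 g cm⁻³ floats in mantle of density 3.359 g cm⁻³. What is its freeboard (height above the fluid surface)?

5.02 km

Floating equilibrium: submerged depth d = t ρ_obj/ρ_fluid = 30.14 km × 2.799/3.359 = 25.12 km.
Freeboard = t − d = 30.14 km − 25.12 km = 5.02 km.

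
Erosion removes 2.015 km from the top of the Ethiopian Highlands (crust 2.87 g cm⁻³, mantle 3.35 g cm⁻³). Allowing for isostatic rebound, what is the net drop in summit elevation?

Rebound u = e ρ_c/ρ_m = 2.015 km × 2.87/3.35 = 1.726 km.
Net surface drop = e − u = 2.015 km − 1.726 km = e (ρ_m − ρ_c)/ρ_m = 0.289 km.

0.289 km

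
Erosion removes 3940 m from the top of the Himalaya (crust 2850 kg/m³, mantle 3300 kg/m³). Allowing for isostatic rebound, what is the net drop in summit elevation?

537 m

Rebound u = e ρ_c/ρ_m = 3940 m × 2850/3300 = 3403 m.
Net surface drop = e − u = 3940 m − 3403 m = e (ρ_m − ρ_c)/ρ_m = 537 m.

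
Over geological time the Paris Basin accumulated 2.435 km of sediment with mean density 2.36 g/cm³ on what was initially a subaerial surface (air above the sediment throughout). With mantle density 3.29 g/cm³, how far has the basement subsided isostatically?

Subaerial load: s = t ρ_sed / ρ_m = 2.435 km × 2.36/3.29 = 1.75 km.

1.75 km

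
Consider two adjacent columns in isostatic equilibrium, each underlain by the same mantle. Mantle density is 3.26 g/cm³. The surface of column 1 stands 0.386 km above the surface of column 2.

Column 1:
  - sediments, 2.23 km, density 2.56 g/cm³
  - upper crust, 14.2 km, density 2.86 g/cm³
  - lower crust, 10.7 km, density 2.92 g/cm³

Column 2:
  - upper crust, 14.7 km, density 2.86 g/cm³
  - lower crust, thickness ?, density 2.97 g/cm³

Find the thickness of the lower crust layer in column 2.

12.9 km

Take the compensation level at the base of the deeper column (depth z_c below the surface of column 1) and equate Σ ρ_i t_i down to z_c; mantle fills any gap and the z_c terms cancel.
Column 1: 2.23×2.56 + 14.2×2.86 + 10.7×2.92 + (z_c − 27.13)×3.26
Column 2: 0.386×0 + 14.7×2.86 + x×2.97 + (z_c − 0.386 − 14.7 − x)×3.26
The z_c×3.26 term appears on both sides and cancels. Collect the known terms of each column as K = Σ(ρt)_known − 3.26 × (depth of known layers): K_1 = 77.5648 − 3.26×27.13 = −10.879; K_2 = 42.042 − 3.26×(0.386 + 14.7) = −7.13836.
Balance: K_1 = K_2 − x×(3.26 − 2.97), so x = (K_2 − K_1)/(3.26 − 2.97) = 3.74064/0.29 = 12.9 km.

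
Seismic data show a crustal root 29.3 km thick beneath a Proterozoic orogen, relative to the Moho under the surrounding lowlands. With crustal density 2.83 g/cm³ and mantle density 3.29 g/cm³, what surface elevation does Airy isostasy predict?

By Archimedes' principle applied to the lithosphere: ρ_c h = (ρ_m − ρ_c) r.
h = r (ρ_m − ρ_c) / ρ_c = 29.3 km × (3.29 − 2.83) / 2.83 = 4.76 km.

4.76 km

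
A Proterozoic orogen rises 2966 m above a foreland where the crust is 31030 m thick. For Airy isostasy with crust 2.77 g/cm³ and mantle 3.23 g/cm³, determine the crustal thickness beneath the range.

Root depth r = h ρ_c / (ρ_m − ρ_c) = 2966 m × 2.77 / 0.46 = 17860 m.
Total thickness = T + h + r = 31030 m + 2966 m + 17860 m = 51900 m.

51900 m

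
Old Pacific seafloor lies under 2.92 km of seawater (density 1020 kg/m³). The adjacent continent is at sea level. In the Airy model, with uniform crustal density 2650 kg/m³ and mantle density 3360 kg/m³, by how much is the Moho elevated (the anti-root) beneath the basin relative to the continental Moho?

Balancing pressure at the compensation depth: replacing crust with seawater at the top is compensated by replacing crust with mantle at the base: d (ρ_c − ρ_w) = a (ρ_m − ρ_c).
a = d (ρ_c − ρ_w)/(ρ_m − ρ_c) = 2.92 km × 1630/710 = 6.7 km.

6.7 km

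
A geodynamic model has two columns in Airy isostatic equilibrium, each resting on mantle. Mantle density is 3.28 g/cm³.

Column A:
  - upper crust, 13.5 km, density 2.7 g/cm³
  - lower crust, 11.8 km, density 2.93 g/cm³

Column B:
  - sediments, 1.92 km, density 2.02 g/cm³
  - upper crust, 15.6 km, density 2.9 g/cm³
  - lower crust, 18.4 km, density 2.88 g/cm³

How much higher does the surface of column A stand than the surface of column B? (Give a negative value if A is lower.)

For any compensation level in the mantle, the mantle terms cancel and isostasy reduces to e = (Σt_A − Σt_B) − (Σ(ρt)_A − Σ(ρt)_B) / ρ_m.
Σt_A = 25.3 km; Σt_B = 35.92 km; Σ(ρt)_A = 71.024; Σ(ρt)_B = 102.1104 (in km·g/cm³).
e = (25.3 − 35.92) − (71.024 − 102.1104) / 3.28 = −1.14 km.

−1.14 km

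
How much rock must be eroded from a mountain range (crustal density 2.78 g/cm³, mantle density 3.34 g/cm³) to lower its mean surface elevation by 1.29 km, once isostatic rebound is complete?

7.69 km

Net drop Δ = e − u = e − e ρ_c/ρ_m = e (ρ_m − ρ_c)/ρ_m.
e = Δ ρ_m/(ρ_m − ρ_c) = 1.29 km × 3.34/0.56 = 7.69 km.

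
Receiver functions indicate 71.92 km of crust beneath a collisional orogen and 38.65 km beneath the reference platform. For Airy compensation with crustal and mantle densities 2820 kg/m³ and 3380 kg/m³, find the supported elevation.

5.51 km

Excess crust Δ = 71.92 km − 38.65 km = 33.27 km, split between elevation h and root r with h + r = Δ.
Airy balance ρ_c h = (ρ_m − ρ_c) r gives r = h ρ_c/(ρ_m − ρ_c), so h (1 + ρ_c/(ρ_m − ρ_c)) = Δ, i.e. h = Δ (ρ_m − ρ_c)/ρ_m.
h = 33.27 km × 560/3380 = 5.51 km.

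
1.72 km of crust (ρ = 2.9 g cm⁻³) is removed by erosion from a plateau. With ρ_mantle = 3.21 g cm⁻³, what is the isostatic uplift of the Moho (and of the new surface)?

Unloading: uplift u = e ρ_c/ρ_m = 1.72 km × 2.9/3.21 = 1.55 km.

1.55 km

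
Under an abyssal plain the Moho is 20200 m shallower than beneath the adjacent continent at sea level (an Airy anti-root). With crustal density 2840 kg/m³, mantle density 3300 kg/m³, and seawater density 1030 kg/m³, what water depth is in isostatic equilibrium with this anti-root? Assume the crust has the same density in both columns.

5130 m

Replacing a thickness d of crust by seawater at the top must be balanced by replacing crust with mantle at the base: d (ρ_c − ρ_w) = a (ρ_m − ρ_c).
d = a (ρ_m − ρ_c)/(ρ_c − ρ_w) = 20200 m × 460/1810 = 5130 m.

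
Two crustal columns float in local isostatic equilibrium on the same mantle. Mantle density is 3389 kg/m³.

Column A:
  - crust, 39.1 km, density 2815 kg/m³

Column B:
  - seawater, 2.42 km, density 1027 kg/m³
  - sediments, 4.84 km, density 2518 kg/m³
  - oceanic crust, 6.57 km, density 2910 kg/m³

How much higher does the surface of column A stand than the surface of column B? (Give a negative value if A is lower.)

2.76 km

For any compensation level in the mantle, the mantle terms cancel and isostasy reduces to e = (Σt_A − Σt_B) − (Σ(ρt)_A − Σ(ρt)_B) / ρ_m.
Σt_A = 39.1 km; Σt_B = 13.83 km; Σ(ρt)_A = 110066.5; Σ(ρt)_B = 33791.16 (in km·kg/m³).
e = (39.1 − 13.83) − (110066.5 − 33791.16) / 3389 = 2.76 km.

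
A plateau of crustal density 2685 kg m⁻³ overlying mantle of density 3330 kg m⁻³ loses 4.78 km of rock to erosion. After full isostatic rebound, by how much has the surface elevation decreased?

0.926 km

Rebound u = e ρ_c/ρ_m = 4.78 km × 2685/3330 = 3.854 km.
Net surface drop = e − u = 4.78 km − 3.854 km = e (ρ_m − ρ_c)/ρ_m = 0.926 km.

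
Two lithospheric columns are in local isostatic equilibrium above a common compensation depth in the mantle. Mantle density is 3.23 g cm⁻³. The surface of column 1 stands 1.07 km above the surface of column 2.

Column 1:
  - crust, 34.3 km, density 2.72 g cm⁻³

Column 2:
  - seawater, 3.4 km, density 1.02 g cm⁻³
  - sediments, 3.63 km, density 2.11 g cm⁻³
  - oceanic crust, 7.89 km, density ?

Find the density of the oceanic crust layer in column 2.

2.92 g cm⁻³

Take the compensation level at the base of the deeper column (depth z_c below the surface of column 1) and equate Σ ρ_i t_i down to z_c; mantle fills any gap and the z_c terms cancel.
Column 1: 34.3×2.72 + (z_c − 34.3)×3.23
Column 2: 1.07×0 + 3.4×1.02 + 3.63×2.11 + 7.89×ρ + (z_c − 1.07 − 14.92)×3.23
The z_c×3.23 term appears on both sides and cancels. Collect the known terms of each column as K = Σ(ρt)_known − 3.23 × (depth of known layers): K_1 = 93.296 − 3.23×34.3 = −17.493; K_2 = 11.1273 − 3.23×(1.07 + 14.92) = −40.5204.
Balance: K_1 = K_2 + 7.89×ρ, so ρ = (K_1 − K_2)/7.89 = 23.0274/7.89 = 2.92 g cm⁻³.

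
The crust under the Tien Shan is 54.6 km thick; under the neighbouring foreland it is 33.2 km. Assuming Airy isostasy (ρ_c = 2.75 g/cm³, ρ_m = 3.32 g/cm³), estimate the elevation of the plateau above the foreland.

Excess crust Δ = 54.6 km − 33.2 km = 21.4 km, split between elevation h and root r with h + r = Δ.
Airy balance ρ_c h = (ρ_m − ρ_c) r gives r = h ρ_c/(ρ_m − ρ_c), so h (1 + ρ_c/(ρ_m − ρ_c)) = Δ, i.e. h = Δ (ρ_m − ρ_c)/ρ_m.
h = 21.4 km × 0.57/3.32 = 3.67 km.

3.67 km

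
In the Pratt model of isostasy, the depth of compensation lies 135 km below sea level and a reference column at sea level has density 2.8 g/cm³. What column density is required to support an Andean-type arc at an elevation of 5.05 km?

Pratt balance: ρ_ref D = ρ (D + h).
ρ = ρ_ref D/(D + h) = 2.8 × 135 km/(135 km + 5.05 km) = 2.7 g/cm³.

2.7 g/cm³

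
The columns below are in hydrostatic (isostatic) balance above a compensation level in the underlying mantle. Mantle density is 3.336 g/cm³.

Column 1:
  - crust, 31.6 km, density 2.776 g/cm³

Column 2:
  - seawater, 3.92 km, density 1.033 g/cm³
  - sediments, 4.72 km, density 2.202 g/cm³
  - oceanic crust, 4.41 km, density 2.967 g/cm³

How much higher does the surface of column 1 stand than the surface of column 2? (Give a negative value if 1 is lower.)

0.506 km

For any compensation level in the mantle, the mantle terms cancel and isostasy reduces to e = (Σt_1 − Σt_2) − (Σ(ρt)_1 − Σ(ρt)_2) / ρ_m.
Σt_1 = 31.6 km; Σt_2 = 13.05 km; Σ(ρt)_1 = 87.7216; Σ(ρt)_2 = 27.52727 (in km·g/cm³).
e = (31.6 − 13.05) − (87.7216 − 27.52727) / 3.336 = 0.506 km.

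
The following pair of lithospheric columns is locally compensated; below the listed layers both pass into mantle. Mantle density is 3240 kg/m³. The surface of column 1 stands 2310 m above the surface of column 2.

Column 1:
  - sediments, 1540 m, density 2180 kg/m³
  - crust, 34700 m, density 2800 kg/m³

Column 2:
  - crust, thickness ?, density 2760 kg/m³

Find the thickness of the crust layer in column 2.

Take the compensation level at the base of the deeper column (depth z_c below the surface of column 1) and equate Σ ρ_i t_i down to z_c; mantle fills any gap and the z_c terms cancel.
Column 1: 1540×2180 + 34700×2800 + (z_c − 36240)×3240
Column 2: 2310×0 + x×2760 + (z_c − 2310 − 0 − x)×3240
The z_c×3240 term appears on both sides and cancels. Collect the known terms of each column as K = Σ(ρt)_known − 3240 × (depth of known layers): K_1 = 100517200 − 3240×36240 = −16900400; K_2 = 0 − 3240×(2310 + 0) = −7484400.
Balance: K_1 = K_2 − x×(3240 − 2760), so x = (K_2 − K_1)/(3240 − 2760) = 9416000/480 = 19600 m.

19600 m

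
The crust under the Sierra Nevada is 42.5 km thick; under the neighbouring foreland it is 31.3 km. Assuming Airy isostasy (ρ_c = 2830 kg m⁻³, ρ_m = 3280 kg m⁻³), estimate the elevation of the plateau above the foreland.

Excess crust Δ = 42.5 km − 31.3 km = 11.2 km, split between elevation h and root r with h + r = Δ.
Airy balance ρ_c h = (ρ_m − ρ_c) r gives r = h ρ_c/(ρ_m − ρ_c), so h (1 + ρ_c/(ρ_m − ρ_c)) = Δ, i.e. h = Δ (ρ_m − ρ_c)/ρ_m.
h = 11.2 km × 450/3280 = 1.54 km.

1.54 km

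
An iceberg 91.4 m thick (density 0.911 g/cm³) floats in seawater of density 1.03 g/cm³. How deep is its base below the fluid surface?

Draft d = t ρ_obj/ρ_fluid = 91.4 m × 0.911/1.03 = 80.8 m.

80.8 m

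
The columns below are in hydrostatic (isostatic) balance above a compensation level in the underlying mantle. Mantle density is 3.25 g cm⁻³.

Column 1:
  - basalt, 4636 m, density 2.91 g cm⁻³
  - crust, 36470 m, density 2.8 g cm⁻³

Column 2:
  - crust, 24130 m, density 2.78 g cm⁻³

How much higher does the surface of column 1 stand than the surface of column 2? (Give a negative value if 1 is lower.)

For any compensation level in the mantle, the mantle terms cancel and isostasy reduces to e = (Σt_1 − Σt_2) − (Σ(ρt)_1 − Σ(ρt)_2) / ρ_m.
Σt_1 = 41106 m; Σt_2 = 24130 m; Σ(ρt)_1 = 115606.76; Σ(ρt)_2 = 67081.4 (in m·g cm⁻³).
e = (41106 − 24130) − (115606.76 − 67081.4) / 3.25 = 2050 m.

2050 m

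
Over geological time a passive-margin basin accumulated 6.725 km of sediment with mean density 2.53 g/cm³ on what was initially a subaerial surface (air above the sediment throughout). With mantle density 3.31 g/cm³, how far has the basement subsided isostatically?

5.14 km

Subaerial load: s = t ρ_sed / ρ_m = 6.725 km × 2.53/3.31 = 5.14 km.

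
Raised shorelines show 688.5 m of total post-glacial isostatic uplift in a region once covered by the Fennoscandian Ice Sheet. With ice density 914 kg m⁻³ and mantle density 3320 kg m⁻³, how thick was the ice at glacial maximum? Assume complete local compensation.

2500 m

u = t ρ_ice/ρ_m → t = u ρ_m/ρ_ice = 688.5 m × 3320/914 = 2500 m.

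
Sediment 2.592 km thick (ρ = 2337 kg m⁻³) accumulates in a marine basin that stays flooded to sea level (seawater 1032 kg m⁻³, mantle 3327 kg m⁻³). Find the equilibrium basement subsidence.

1.47 km

Submarine loading: the sediment displaces seawater, and the subsidence is in turn flooded, so s (ρ_m − ρ_w) = t (ρ_sed − ρ_w).
s = 2.592 km × (2337 − 1032) / (3327 − 1032) = 1.47 km.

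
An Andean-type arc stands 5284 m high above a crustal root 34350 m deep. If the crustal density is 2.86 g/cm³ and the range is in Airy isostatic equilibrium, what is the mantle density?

Airy balance: ρ_c h = (ρ_m − ρ_c) r → ρ_m = ρ_c (1 + h/r).
ρ_m = 2.86 × (1 + 5284 m/34350 m) = 3.3 g/cm³.

3.3 g/cm³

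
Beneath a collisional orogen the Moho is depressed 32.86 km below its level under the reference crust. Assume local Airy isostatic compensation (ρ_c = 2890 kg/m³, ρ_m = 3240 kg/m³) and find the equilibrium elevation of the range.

For local isostatic compensation: ρ_c h = (ρ_m − ρ_c) r.
h = r (ρ_m − ρ_c) / ρ_c = 32.86 km × (3240 − 2890) / 2890 = 3.98 km.

3.98 km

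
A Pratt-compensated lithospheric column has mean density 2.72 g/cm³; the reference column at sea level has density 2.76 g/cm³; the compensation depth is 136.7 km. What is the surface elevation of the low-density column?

ρ_ref D = ρ (D + h) → h = D (ρ_ref − ρ)/ρ.
h = 136.7 km × (2.76 − 2.72)/2.72 = 2.01 km.

2.01 km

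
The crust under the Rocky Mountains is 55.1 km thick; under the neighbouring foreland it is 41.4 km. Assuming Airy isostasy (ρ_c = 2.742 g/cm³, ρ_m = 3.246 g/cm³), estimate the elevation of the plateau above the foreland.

Excess crust Δ = 55.1 km − 41.4 km = 13.7 km, split between elevation h and root r with h + r = Δ.
Airy balance ρ_c h = (ρ_m − ρ_c) r gives r = h ρ_c/(ρ_m − ρ_c), so h (1 + ρ_c/(ρ_m − ρ_c)) = Δ, i.e. h = Δ (ρ_m − ρ_c)/ρ_m.
h = 13.7 km × 0.504/3.246 = 2.13 km.

2.13 km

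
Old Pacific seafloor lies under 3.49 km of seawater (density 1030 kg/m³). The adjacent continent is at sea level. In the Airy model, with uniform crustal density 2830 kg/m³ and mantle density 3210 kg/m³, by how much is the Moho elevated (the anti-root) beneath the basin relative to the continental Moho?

For local isostatic compensation: replacing crust with seawater at the top is compensated by replacing crust with mantle at the base: d (ρ_c − ρ_w) = a (ρ_m − ρ_c).
a = d (ρ_c − ρ_w)/(ρ_m − ρ_c) = 3.49 km × 1800/380 = 16.5 km.

16.5 km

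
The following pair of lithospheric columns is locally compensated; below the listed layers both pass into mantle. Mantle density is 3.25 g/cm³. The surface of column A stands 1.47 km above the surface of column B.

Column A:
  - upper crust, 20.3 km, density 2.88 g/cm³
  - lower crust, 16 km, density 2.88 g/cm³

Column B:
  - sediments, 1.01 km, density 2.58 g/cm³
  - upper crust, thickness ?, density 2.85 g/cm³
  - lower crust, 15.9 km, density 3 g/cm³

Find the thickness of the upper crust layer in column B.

Take the compensation level at the base of the deeper column (depth z_c below the surface of column A) and equate Σ ρ_i t_i down to z_c; mantle fills any gap and the z_c terms cancel.
Column A: 20.3×2.88 + 16×2.88 + (z_c − 36.3)×3.25
Column B: 1.47×0 + 1.01×2.58 + x×2.85 + 15.9×3 + (z_c − 1.47 − 16.91 − x)×3.25
The z_c×3.25 term appears on both sides and cancels. Collect the known terms of each column as K = Σ(ρt)_known − 3.25 × (depth of known layers): K_A = 104.544 − 3.25×36.3 = −13.431; K_B = 50.3058 − 3.25×(1.47 + 16.91) = −9.4292.
Balance: K_A = K_B − x×(3.25 − 2.85), so x = (K_B − K_A)/(3.25 − 2.85) = 4.0018/0.4 = 10 km.

10 km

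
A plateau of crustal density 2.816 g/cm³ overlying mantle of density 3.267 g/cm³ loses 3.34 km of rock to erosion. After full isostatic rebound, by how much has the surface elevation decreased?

0.461 km

Rebound u = e ρ_c/ρ_m = 3.34 km × 2.816/3.267 = 2.879 km.
Net surface drop = e − u = 3.34 km − 2.879 km = e (ρ_m − ρ_c)/ρ_m = 0.461 km.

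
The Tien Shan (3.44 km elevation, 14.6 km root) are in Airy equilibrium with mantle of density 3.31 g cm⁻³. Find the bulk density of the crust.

2.68 g cm⁻³

ρ_c h = (ρ_m − ρ_c) r → ρ_c (h + r) = ρ_m r → ρ_c = ρ_m r / (h + r).
ρ_c = 3.31 × 14.6 km / (3.44 km + 14.6 km) = 2.68 g cm⁻³.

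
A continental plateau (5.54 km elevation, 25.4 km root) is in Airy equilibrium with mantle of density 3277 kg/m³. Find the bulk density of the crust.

ρ_c h = (ρ_m − ρ_c) r → ρ_c (h + r) = ρ_m r → ρ_c = ρ_m r / (h + r).
ρ_c = 3277 × 25.4 km / (5.54 km + 25.4 km) = 2690 kg/m³.

2690 kg/m³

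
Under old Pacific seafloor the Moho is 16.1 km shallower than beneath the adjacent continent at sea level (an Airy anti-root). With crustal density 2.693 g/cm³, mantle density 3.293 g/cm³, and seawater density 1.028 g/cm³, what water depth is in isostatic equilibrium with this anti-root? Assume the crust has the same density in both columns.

5.8 km

Replacing a thickness d of crust by seawater at the top must be balanced by replacing crust with mantle at the base: d (ρ_c − ρ_w) = a (ρ_m − ρ_c).
d = a (ρ_m − ρ_c)/(ρ_c − ρ_w) = 16.1 km × 0.6/1.665 = 5.8 km.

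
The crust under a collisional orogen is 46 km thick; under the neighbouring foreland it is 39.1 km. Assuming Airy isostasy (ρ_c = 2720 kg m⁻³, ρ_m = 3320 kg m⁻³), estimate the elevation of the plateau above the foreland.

1.25 km

Excess crust Δ = 46 km − 39.1 km = 6.9 km, split between elevation h and root r with h + r = Δ.
Airy balance ρ_c h = (ρ_m − ρ_c) r gives r = h ρ_c/(ρ_m − ρ_c), so h (1 + ρ_c/(ρ_m − ρ_c)) = Δ, i.e. h = Δ (ρ_m − ρ_c)/ρ_m.
h = 6.9 km × 600/3320 = 1.25 km.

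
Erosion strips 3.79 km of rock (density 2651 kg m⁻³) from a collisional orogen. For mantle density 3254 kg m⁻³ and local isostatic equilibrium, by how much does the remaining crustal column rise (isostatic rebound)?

Unloading: uplift u = e ρ_c/ρ_m = 3.79 km × 2651/3254 = 3.09 km.

3.09 km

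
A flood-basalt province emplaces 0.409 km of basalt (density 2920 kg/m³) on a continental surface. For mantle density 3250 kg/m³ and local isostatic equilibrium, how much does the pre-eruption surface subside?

0.367 km

Subaerial loading: s = t ρ_load / ρ_m.
s = 0.409 km × 2920/3250 = 0.367 km.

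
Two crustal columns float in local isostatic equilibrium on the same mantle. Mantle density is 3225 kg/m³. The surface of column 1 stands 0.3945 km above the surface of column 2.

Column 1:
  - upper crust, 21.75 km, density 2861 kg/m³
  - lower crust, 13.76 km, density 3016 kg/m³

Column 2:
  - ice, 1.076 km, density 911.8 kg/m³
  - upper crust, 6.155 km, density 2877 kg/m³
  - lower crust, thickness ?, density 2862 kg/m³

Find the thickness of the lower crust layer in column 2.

Take the compensation level at the base of the deeper column (depth z_c below the surface of column 1) and equate Σ ρ_i t_i down to z_c; mantle fills any gap and the z_c terms cancel.
Column 1: 21.75×2861 + 13.76×3016 + (z_c − 35.51)×3225
Column 2: 0.3945×0 + 1.076×911.8 + 6.155×2877 + x×2862 + (z_c − 0.3945 − 7.231 − x)×3225
The z_c×3225 term appears on both sides and cancels. Collect the known terms of each column as K = Σ(ρt)_known − 3225 × (depth of known layers): K_1 = 103726.91 − 3225×35.51 = −10792.84; K_2 = 18689.0318 − 3225×(0.3945 + 7.231) = −5903.2057.
Balance: K_1 = K_2 − x×(3225 − 2862), so x = (K_2 − K_1)/(3225 − 2862) = 4889.63/363 = 13.5 km.

13.5 km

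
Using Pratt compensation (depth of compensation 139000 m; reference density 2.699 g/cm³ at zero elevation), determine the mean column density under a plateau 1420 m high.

Pratt balance: ρ_ref D = ρ (D + h).
ρ = ρ_ref D/(D + h) = 2.699 × 139000 m/(139000 m + 1420 m) = 2.67 g/cm³.

2.67 g/cm³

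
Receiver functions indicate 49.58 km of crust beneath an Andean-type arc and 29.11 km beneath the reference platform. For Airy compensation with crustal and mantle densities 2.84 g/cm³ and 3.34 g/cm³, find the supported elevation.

Excess crust Δ = 49.58 km − 29.11 km = 20.47 km, split between elevation h and root r with h + r = Δ.
Airy balance ρ_c h = (ρ_m − ρ_c) r gives r = h ρ_c/(ρ_m − ρ_c), so h (1 + ρ_c/(ρ_m − ρ_c)) = Δ, i.e. h = Δ (ρ_m − ρ_c)/ρ_m.
h = 20.47 km × 0.5/3.34 = 3.06 km.

3.06 km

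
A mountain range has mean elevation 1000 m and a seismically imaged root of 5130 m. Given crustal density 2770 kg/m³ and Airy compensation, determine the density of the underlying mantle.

Airy balance: ρ_c h = (ρ_m − ρ_c) r → ρ_m = ρ_c (1 + h/r).
ρ_m = 2770 × (1 + 1000 m/5130 m) = 3310 kg/m³.

3310 kg/m³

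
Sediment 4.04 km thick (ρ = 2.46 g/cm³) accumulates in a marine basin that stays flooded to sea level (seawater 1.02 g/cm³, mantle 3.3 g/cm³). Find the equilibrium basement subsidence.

2.55 km

Submarine loading: the sediment displaces seawater, and the subsidence is in turn flooded, so s (ρ_m − ρ_w) = t (ρ_sed − ρ_w).
s = 4.04 km × (2.46 − 1.02) / (3.3 − 1.02) = 2.55 km.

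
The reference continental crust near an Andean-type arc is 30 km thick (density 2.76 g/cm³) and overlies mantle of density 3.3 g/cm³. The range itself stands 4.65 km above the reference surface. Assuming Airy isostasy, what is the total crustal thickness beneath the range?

Root depth r = h ρ_c / (ρ_m − ρ_c) = 4.65 km × 2.76 / 0.54 = 23.77 km.
Total thickness = T + h + r = 30 km + 4.65 km + 23.77 km = 58.4 km.

58.4 km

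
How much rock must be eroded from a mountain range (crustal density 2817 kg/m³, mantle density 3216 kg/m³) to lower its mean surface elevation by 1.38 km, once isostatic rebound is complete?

Net drop Δ = e − u = e − e ρ_c/ρ_m = e (ρ_m − ρ_c)/ρ_m.
e = Δ ρ_m/(ρ_m − ρ_c) = 1.38 km × 3216/399 = 11.1 km.

11.1 km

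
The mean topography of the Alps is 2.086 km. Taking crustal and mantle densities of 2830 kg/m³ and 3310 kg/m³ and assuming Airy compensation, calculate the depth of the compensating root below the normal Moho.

By Archimedes' principle applied to the lithosphere: the weight of the topography is balanced by the buoyancy of the root, ρ_c h = (ρ_m − ρ_c) r.
r = h · ρ_c / (ρ_m − ρ_c) = 2.086 km × 2830 / (3310 − 2830) = 12.3 km.

12.3 km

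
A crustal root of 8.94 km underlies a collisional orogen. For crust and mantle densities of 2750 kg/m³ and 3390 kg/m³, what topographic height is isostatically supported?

Balancing pressure at the compensation depth: ρ_c h = (ρ_m − ρ_c) r.
h = r (ρ_m − ρ_c) / ρ_c = 8.94 km × (3390 − 2750) / 2750 = 2.08 km.

2.08 km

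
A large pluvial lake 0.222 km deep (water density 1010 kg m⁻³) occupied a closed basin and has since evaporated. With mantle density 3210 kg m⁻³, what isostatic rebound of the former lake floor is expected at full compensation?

u = d ρ_w/ρ_m = 0.222 km × 1010/3210 = 0.0699 km.

0.0699 km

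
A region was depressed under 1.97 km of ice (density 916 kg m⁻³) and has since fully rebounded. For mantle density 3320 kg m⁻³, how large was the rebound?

0.544 km

Removing the load lets mantle flow back in; uplift u satisfies ρ_ice t = ρ_m u.
u = t ρ_ice/ρ_m = 1.97 km × 916/3320 = 0.544 km.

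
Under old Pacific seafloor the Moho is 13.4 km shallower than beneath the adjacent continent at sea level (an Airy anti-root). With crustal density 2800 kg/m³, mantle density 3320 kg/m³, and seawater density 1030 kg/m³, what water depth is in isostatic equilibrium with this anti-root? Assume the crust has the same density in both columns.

3.94 km

Replacing a thickness d of crust by seawater at the top must be balanced by replacing crust with mantle at the base: d (ρ_c − ρ_w) = a (ρ_m − ρ_c).
d = a (ρ_m − ρ_c)/(ρ_c − ρ_w) = 13.4 km × 520/1770 = 3.94 km.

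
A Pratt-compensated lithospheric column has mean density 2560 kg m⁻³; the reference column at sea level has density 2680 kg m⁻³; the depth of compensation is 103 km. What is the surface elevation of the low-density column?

4.83 km

ρ_ref D = ρ (D + h) → h = D (ρ_ref − ρ)/ρ.
h = 103 km × (2680 − 2560)/2560 = 4.83 km.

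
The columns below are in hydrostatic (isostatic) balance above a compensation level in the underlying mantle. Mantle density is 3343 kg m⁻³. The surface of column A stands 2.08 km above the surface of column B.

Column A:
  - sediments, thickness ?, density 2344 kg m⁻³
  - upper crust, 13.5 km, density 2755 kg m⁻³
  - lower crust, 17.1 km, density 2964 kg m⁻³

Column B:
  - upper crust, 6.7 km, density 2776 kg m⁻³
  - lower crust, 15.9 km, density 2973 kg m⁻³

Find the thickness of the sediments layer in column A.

2.22 km

Take the compensation level at the base of the deeper column (depth z_c below the surface of column A) and equate Σ ρ_i t_i down to z_c; mantle fills any gap and the z_c terms cancel.
Column A: x×2344 + 13.5×2755 + 17.1×2964 + (z_c − 30.6 − x)×3343
Column B: 2.08×0 + 6.7×2776 + 15.9×2973 + (z_c − 2.08 − 22.6)×3343
The z_c×3343 term appears on both sides and cancels. Collect the known terms of each column as K = Σ(ρt)_known − 3343 × (depth of known layers): K_A = 87876.9 − 3343×30.6 = −14418.9; K_B = 65869.9 − 3343×(2.08 + 22.6) = −16635.34.
Balance: K_A − x×(3343 − 2344) = K_B, so x = (K_A − K_B)/(3343 − 2344) = 2216.44/999 = 2.22 km.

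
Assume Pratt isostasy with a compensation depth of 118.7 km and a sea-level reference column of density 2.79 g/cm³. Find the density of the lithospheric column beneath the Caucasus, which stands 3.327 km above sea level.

Pratt balance: ρ_ref D = ρ (D + h).
ρ = ρ_ref D/(D + h) = 2.79 × 118.7 km/(118.7 km + 3.327 km) = 2.71 g/cm³.

2.71 g/cm³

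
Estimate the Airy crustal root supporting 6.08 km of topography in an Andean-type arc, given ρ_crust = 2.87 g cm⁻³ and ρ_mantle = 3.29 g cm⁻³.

41.5 km

In Airy isostatic equilibrium: the weight of the topography is balanced by the buoyancy of the root, ρ_c h = (ρ_m − ρ_c) r.
r = h · ρ_c / (ρ_m − ρ_c) = 6.08 km × 2.87 / (3.29 − 2.87) = 41.5 km.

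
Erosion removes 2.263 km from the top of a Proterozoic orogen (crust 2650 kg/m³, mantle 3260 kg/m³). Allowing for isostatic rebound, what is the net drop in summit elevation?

Rebound u = e ρ_c/ρ_m = 2.263 km × 2650/3260 = 1.84 km.
Net surface drop = e − u = 2.263 km − 1.84 km = e (ρ_m − ρ_c)/ρ_m = 0.423 km.

0.423 km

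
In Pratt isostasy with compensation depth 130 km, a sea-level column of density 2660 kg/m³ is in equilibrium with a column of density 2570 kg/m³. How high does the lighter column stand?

4.55 km

ρ_ref D = ρ (D + h) → h = D (ρ_ref − ρ)/ρ.
h = 130 km × (2660 − 2570)/2570 = 4.55 km.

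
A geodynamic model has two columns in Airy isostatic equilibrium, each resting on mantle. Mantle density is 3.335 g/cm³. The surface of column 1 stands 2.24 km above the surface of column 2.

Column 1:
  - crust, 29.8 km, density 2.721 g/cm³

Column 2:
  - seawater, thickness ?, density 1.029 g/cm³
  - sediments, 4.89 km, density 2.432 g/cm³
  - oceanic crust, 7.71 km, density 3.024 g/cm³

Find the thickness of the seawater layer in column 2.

1.74 km

Take the compensation level at the base of the deeper column (depth z_c below the surface of column 1) and equate Σ ρ_i t_i down to z_c; mantle fills any gap and the z_c terms cancel.
Column 1: 29.8×2.721 + (z_c − 29.8)×3.335
Column 2: 2.24×0 + x×1.029 + 4.89×2.432 + 7.71×3.024 + (z_c − 2.24 − 12.6 − x)×3.335
The z_c×3.335 term appears on both sides and cancels. Collect the known terms of each column as K = Σ(ρt)_known − 3.335 × (depth of known layers): K_1 = 81.0858 − 3.335×29.8 = −18.2972; K_2 = 35.20752 − 3.335×(2.24 + 12.6) = −14.28388.
Balance: K_1 = K_2 − x×(3.335 − 1.029), so x = (K_2 − K_1)/(3.335 − 1.029) = 4.01332/2.306 = 1.74 km.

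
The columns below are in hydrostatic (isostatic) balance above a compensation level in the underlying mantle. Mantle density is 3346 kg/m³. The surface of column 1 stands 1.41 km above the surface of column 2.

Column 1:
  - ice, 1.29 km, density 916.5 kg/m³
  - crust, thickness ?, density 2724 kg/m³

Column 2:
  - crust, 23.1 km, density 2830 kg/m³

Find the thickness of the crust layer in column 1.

Take the compensation level at the base of the deeper column (depth z_c below the surface of column 1) and equate Σ ρ_i t_i down to z_c; mantle fills any gap and the z_c terms cancel.
Column 1: 1.29×916.5 + x×2724 + (z_c − 1.29 − x)×3346
Column 2: 1.41×0 + 23.1×2830 + (z_c − 1.41 − 23.1)×3346
The z_c×3346 term appears on both sides and cancels. Collect the known terms of each column as K = Σ(ρt)_known − 3346 × (depth of known layers): K_1 = 1182.285 − 3346×1.29 = −3134.055; K_2 = 65373 − 3346×(1.41 + 23.1) = −16637.46.
Balance: K_1 − x×(3346 − 2724) = K_2, so x = (K_1 − K_2)/(3346 − 2724) = 13503.4/622 = 21.7 km.

21.7 km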